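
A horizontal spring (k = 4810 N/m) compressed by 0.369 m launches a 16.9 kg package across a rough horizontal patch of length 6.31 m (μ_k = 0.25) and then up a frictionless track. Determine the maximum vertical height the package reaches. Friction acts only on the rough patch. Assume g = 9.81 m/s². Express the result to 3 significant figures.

Spring energy: E₀ = ½kx² = ½(4810)(0.369)² = 327.47 J
Friction: W_f = μ_k mg d = (0.25)(16.9)(9.81)(6.31) = 261.5 J
Energy at base of ramp: E = 327.47 − 261.5 = 65.935 J
At max height all remaining energy is PE: mgh = E ⇒ h = E/(mg) = 65.935/(16.9 × 9.81) = 0.3977 m

h = 0.398 m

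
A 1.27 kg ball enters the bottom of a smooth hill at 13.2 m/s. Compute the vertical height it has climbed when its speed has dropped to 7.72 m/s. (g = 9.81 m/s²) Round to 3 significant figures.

h = 5.84 m

Conservation of energy: ½mv₁² = ½mv₂² + mgh
h = (v₁² − v₂²)/(2g) = (13.2² − 7.72²)/(2 × 9.81) = 5.843 m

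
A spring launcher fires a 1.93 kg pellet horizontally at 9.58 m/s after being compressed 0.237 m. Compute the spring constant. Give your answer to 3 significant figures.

k = 3150 N/m

Energy stored in the spring equals the launch KE: ½kx² = ½mv²
k = mv²/x² = (1.93)(9.58)²/(0.237)² = 3153 N/m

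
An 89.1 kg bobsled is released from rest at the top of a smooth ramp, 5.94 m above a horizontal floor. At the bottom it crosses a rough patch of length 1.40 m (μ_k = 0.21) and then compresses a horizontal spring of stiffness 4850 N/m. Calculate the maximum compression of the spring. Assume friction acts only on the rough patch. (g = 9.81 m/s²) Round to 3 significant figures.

x = 1.43 m

Initial energy: E₁ = mgh = (89.1)(9.81)(5.94) = 5192.0 J
Friction removes W_f = μ_k mg d = (0.21)(89.1)(9.81)(1.40) = 257.0 J
Energy reaching the spring: E = 5192.0 − 257.0 = 4935.0 J
At max compression ½kx² = E ⇒ x = √(2E/k) = √(2 × 4935.0/4850) = 1.427 m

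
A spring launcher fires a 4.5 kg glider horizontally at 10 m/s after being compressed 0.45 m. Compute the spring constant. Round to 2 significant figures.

k = 2200 N/m

½kx² = ½mv²
k = mv²/x² = (4.5)(10)²/(0.45)² = 2222 N/m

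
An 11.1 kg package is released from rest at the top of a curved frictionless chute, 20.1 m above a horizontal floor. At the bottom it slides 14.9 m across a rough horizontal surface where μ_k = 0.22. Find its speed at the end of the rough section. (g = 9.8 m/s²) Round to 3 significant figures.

Applying the work–energy principle:
mgh = ½mv² + μ_k m g d
W_f = μ_k mg d = (0.22)(11.1)(9.8)(14.9) = 356.6 J
½mv² = mgh − W_f = 2186.5 − 356.6 = 1829.9 J
v = √(2 × 1829.9/11.1) = 18.16 m/s

v = 18.2 m/s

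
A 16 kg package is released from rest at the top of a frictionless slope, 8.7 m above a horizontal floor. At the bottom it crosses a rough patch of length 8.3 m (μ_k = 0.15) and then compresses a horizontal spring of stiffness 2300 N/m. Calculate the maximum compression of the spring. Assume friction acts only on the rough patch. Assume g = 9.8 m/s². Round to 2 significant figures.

x = 1.0 m

Initial energy: E₁ = mgh = (16)(9.8)(8.7) = 1364.2 J
Friction removes W_f = μ_k mg d = (0.15)(16)(9.8)(8.3) = 195.2 J
Energy reaching the spring: E = 1364.2 − 195.2 = 1168.9 J
At max compression ½kx² = E ⇒ x = √(2E/k) = √(2 × 1168.9/2300) = 1.008 m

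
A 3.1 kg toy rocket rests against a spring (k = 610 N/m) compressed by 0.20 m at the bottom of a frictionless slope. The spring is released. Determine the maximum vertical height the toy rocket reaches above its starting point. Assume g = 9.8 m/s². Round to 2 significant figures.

Energy conservation from release to the highest point: ½kx² = mgh
h = kx²/(2mg) = (610)(0.20)²/(2 × 3.1 × 9.8) = 0.4016 m

h = 0.40 m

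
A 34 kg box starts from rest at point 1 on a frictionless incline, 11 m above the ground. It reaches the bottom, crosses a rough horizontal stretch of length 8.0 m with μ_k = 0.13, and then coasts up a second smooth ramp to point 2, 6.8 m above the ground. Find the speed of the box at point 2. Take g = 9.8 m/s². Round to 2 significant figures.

Energy at 1: mgh₁ = (34)(9.8)(11) = 3665.2 J
Friction loss: W_f = μ_k mg d = 346.5 J
At 2: ½mv² + mgh₂ = mgh₁ − W_f
½mv² = 3665.2 − 346.5 − 2265.8 = 1052.9 J
v = √(2 × 1052.9/34) = 7.870 m/s

v = 7.9 m/s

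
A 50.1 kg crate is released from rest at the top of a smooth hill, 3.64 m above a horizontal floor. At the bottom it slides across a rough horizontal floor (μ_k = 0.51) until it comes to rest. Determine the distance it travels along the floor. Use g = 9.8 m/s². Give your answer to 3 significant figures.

d = 7.14 m

Energy bookkeeping (friction removes W_f = μ_k N d):
At rest all PE has been dissipated by friction: mgh = μ_k m g d
d = h/μ_k = 3.64/0.51 = 7.137 m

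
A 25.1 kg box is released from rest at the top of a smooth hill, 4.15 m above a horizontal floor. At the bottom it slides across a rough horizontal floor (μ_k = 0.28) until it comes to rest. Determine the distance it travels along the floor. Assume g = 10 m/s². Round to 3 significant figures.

Applying the work–energy principle:
At rest all PE has been dissipated by friction: mgh = μ_k m g d
d = h/μ_k = 4.15/0.28 = 14.82 m

d = 14.8 m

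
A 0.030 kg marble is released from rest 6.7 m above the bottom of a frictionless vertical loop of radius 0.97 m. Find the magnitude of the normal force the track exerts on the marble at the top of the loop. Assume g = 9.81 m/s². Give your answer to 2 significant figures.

N = 2.6 N

Energy from release to top (height 2r): mgh = ½mv_top² + mg(2r)
v_top² = 2g(h − 2r) = 2(9.81)(6.7 − 1.940) = 93.391 m²/s²
At the top, both N and weight point toward the centre: N + mg = mv_top²/r
N = m(v_top²/r − g) = 0.030(93.391/0.97 − 9.81) = 2.594 N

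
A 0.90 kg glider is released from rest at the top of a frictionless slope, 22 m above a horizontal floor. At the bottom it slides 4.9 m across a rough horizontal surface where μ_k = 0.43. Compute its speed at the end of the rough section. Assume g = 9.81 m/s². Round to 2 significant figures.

v = 20 m/s

Energy at the top = energy at the end + work done against friction:
mgh = ½mv² + μ_k m g d
W_f = μ_k mg d = (0.43)(0.90)(9.81)(4.9) = 18.60 J
½mv² = mgh − W_f = 194.24 − 18.60 = 175.64 J
v = √(2 × 175.64/0.90) = 19.76 m/s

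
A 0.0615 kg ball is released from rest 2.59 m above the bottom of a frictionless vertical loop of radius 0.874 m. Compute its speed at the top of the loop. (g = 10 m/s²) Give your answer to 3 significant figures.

v = 4.10 m/s

Energy conservation: mgh = ½mv_top² + mg(2r)
v_top² = 2g(h − 2r) = 2(10)(2.59 − 1.748) = 16.84
v_top = 4.104 m/s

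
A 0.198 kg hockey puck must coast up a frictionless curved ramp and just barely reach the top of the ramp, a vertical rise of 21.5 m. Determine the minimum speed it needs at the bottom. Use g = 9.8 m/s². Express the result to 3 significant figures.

At the top it is momentarily at rest, so all KE converts to PE: ½mv² = mgh
v = √(2gh) = √(2 × 9.8 × 21.5) = 20.53 m/s

v = 20.5 m/s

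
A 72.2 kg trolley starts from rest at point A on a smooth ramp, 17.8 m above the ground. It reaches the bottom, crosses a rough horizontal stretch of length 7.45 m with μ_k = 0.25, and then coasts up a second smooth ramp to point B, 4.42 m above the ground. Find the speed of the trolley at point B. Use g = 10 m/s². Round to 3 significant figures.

v = 15.2 m/s

Energy at A: mgh₁ = (72.2)(10)(17.8) = 12852 J
Friction loss: W_f = μ_k mg d = 1345 J
At B: ½mv² + mgh₂ = mgh₁ − W_f
½mv² = 12852 − 1345 − 3191.2 = 8315.6 J
v = √(2 × 8315.6/72.2) = 15.18 m/s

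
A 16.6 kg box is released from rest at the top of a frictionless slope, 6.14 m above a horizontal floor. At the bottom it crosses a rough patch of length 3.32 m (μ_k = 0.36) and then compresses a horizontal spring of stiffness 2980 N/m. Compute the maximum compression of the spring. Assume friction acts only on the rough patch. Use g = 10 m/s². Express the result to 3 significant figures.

x = 0.742 m

Initial energy: E₁ = mgh = (16.6)(10)(6.14) = 1019.2 J
Friction removes W_f = μ_k mg d = (0.36)(16.6)(10)(3.32) = 198.4 J
Energy reaching the spring: E = 1019.2 − 198.4 = 820.84 J
At max compression ½kx² = E ⇒ x = √(2E/k) = √(2 × 820.84/2980) = 0.7422 m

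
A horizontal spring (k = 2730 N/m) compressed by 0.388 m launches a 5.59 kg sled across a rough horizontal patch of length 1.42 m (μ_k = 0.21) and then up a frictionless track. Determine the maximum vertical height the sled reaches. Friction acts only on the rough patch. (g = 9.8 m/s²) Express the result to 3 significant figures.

Spring energy: E₀ = ½kx² = ½(2730)(0.388)² = 205.49 J
Friction: W_f = μ_k mg d = (0.21)(5.59)(9.8)(1.42) = 16.34 J
Energy at base of ramp: E = 205.49 − 16.34 = 189.16 J
At max height all remaining energy is PE: mgh = E ⇒ h = E/(mg) = 189.16/(5.59 × 9.8) = 3.453 m

h = 3.45 m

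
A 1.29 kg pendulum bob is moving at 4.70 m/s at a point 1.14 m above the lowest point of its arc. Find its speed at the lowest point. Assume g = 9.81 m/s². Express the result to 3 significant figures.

Mechanical energy is conserved (no friction): ½mv₀² + mgh = ½mv²
v² = v₀² + 2gh = (4.70)² + 2(9.81)(1.14) = 44.457
v = √44.457 = 6.668 m/s

v = 6.67 m/s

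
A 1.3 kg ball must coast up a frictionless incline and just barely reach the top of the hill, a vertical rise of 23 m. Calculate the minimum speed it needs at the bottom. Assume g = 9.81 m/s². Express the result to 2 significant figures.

v = 21 m/s

At the top it is momentarily at rest, so all KE converts to PE: ½mv² = mgh
v = √(2gh) = √(2 × 9.81 × 23) = 21.24 m/s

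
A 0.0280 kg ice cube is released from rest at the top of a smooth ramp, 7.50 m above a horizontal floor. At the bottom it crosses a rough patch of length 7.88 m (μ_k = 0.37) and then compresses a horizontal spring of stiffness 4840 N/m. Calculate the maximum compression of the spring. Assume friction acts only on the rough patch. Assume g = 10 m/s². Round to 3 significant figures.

Initial energy: E₁ = mgh = (0.0280)(10)(7.50) = 2.1000 J
Friction removes W_f = μ_k mg d = (0.37)(0.0280)(10)(7.88) = 0.8164 J
Energy reaching the spring: E = 2.1000 − 0.8164 = 1.2836 J
At max compression ½kx² = E ⇒ x = √(2E/k) = √(2 × 1.2836/4840) = 0.02303 m

x = 0.0230 m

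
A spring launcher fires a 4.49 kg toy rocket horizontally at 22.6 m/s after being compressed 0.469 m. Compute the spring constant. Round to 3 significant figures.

k = 10400 N/m

½kx² = ½mv²
k = mv²/x² = (4.49)(22.6)²/(0.469)² = 10426 N/m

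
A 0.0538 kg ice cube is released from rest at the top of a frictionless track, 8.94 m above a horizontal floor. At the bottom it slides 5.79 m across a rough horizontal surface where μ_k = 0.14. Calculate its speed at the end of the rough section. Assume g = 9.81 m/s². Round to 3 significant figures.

Applying the work–energy principle:
mgh = ½mv² + μ_k m g d
W_f = μ_k mg d = (0.14)(0.0538)(9.81)(5.79) = 0.4278 J
½mv² = mgh − W_f = 4.7183 − 0.4278 = 4.2905 J
v = √(2 × 4.2905/0.0538) = 12.63 m/s

v = 12.6 m/s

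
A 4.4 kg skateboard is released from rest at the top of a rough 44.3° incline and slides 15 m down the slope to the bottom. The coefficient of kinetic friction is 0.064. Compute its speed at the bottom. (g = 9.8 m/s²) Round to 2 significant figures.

Work–energy: mg(L sinθ) − μ_k(mg cosθ)L = ½mv²
mgh = mgL sinθ = (4.4)(9.8)(15)sin44.3° = 451.74 J
W_f = μ_k mg cosθ · L = (0.064)(4.4)(9.8)cos44.3°·15 = 29.63 J
½mv² = 451.74 − 29.63 = 422.11 J
v = √(2 × 422.11/4.4) = 13.85 m/s

v = 14 m/s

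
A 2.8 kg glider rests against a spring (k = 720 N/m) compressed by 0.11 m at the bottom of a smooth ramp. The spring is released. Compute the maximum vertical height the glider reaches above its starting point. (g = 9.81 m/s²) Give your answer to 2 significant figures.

All spring PE becomes gravitational PE at the highest point: ½kx² = mgh
h = kx²/(2mg) = (720)(0.11)²/(2 × 2.8 × 9.81) = 0.1586 m

h = 0.16 m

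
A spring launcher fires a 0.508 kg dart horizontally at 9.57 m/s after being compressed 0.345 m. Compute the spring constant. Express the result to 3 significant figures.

k = 391 N/m

Spring PE at full compression equals KE at release: ½kx² = ½mv²
k = mv²/x² = (0.508)(9.57)²/(0.345)² = 390.9 N/m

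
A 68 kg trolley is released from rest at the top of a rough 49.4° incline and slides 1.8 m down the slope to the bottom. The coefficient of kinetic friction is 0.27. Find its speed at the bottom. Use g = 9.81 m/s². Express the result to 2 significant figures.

Energy: mgh = ½mv² + W_f, with h = L sinθ and W_f = μ_k (mg cosθ) L
mgh = mgL sinθ = (68)(9.81)(1.8)sin49.4° = 911.69 J
W_f = μ_k mg cosθ · L = (0.27)(68)(9.81)cos49.4°·1.8 = 211.0 J
½mv² = 911.69 − 211.0 = 700.71 J
v = √(2 × 700.71/68) = 4.540 m/s

v = 4.5 m/s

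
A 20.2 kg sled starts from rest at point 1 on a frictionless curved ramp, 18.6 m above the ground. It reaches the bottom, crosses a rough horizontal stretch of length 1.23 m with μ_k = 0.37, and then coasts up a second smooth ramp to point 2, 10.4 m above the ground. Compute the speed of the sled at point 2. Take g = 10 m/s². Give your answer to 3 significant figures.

Energy at 1: mgh₁ = (20.2)(10)(18.6) = 3757.2 J
Friction loss: W_f = μ_k mg d = 91.93 J
At 2: ½mv² + mgh₂ = mgh₁ − W_f
½mv² = 3757.2 − 91.93 − 2100.8 = 1564.5 J
v = √(2 × 1564.5/20.2) = 12.45 m/s

v = 12.4 m/s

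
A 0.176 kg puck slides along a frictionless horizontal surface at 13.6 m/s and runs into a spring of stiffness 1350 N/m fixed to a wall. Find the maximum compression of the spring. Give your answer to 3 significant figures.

All KE is stored as spring PE at maximum compression: ½mv² = ½kx²
x = v√(m/k) = 13.6 × √(0.176/1350) = 0.1553 m

x = 0.155 m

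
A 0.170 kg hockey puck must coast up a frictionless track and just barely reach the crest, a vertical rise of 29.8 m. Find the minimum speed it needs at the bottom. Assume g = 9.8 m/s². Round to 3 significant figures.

At the top it is momentarily at rest, so all KE converts to PE: ½mv² = mgh
v = √(2gh) = √(2 × 9.8 × 29.8) = 24.17 m/s

v = 24.2 m/s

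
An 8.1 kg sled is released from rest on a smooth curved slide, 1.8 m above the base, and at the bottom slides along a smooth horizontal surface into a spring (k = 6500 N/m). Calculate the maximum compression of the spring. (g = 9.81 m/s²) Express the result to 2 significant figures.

x = 0.21 m

At max compression the sled is momentarily at rest: mgh = ½kx²
x = √(2mgh/k) = √(2 × 8.1 × 9.81 × 1.8 / 6500) = 0.2098 m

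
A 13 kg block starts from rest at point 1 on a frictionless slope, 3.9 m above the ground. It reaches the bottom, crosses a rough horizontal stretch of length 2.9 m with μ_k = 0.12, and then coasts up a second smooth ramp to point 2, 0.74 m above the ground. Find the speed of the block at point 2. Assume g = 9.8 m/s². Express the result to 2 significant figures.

Energy at 1: mgh₁ = (13)(9.8)(3.9) = 496.86 J
Friction loss: W_f = μ_k mg d = 44.34 J
At 2: ½mv² + mgh₂ = mgh₁ − W_f
½mv² = 496.86 − 44.34 − 94.276 = 358.25 J
v = √(2 × 358.25/13) = 7.424 m/s

v = 7.4 m/s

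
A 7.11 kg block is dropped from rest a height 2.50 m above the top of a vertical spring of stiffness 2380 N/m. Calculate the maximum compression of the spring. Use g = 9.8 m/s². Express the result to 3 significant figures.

Take the reference level at the top of the uncompressed spring. At max compression the block has fallen H + x and is momentarily at rest:
mg(H + x) = ½kx²
½(2380)x² − (7.11)(9.8)x − (7.11)(9.8)(2.50) = 0
1190x² − 69.68x − 174.2 = 0
x = [69.68 + √(4855 + 829168)]/(2 × 1190) = 0.4130 m

x = 0.413 m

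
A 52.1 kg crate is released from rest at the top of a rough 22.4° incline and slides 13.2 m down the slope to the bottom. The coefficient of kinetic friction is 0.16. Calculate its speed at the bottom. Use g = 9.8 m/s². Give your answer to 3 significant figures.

Energy: mgh = ½mv² + W_f, with h = L sinθ and W_f = μ_k (mg cosθ) L
mgh = mgL sinθ = (52.1)(9.8)(13.2)sin22.4° = 2568.3 J
W_f = μ_k mg cosθ · L = (0.16)(52.1)(9.8)cos22.4°·13.2 = 997.0 J
½mv² = 2568.3 − 997.0 = 1571.3 J
v = √(2 × 1571.3/52.1) = 7.767 m/s

v = 7.77 m/s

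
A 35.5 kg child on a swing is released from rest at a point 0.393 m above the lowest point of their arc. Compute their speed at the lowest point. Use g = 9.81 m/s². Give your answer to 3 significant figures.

Equating total energy at the two states: mgh = ½mv²
v = √(2gh) = √(2 × 9.81 × 0.393) = √7.7107 = 2.777 m/s

v = 2.78 m/s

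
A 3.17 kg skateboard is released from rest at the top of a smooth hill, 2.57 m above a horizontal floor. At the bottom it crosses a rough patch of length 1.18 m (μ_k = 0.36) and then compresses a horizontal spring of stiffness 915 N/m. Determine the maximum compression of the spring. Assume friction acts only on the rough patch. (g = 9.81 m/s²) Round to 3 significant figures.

x = 0.382 m

Initial energy: E₁ = mgh = (3.17)(9.81)(2.57) = 79.921 J
Friction removes W_f = μ_k mg d = (0.36)(3.17)(9.81)(1.18) = 13.21 J
Energy reaching the spring: E = 79.921 − 13.21 = 66.711 J
At max compression ½kx² = E ⇒ x = √(2E/k) = √(2 × 66.711/915) = 0.3819 m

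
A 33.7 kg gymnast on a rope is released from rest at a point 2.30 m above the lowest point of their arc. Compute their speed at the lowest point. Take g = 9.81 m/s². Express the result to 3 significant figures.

Equating total energy at the two states: mgh = ½mv²
v = √(2gh) = √(2 × 9.81 × 2.30) = √45.126 = 6.718 m/s

v = 6.72 m/s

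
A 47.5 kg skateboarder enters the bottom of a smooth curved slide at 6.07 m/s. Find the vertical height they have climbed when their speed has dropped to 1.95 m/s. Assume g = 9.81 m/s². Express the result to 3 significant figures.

Conservation of energy: ½mv₁² = ½mv₂² + mgh
h = (v₁² − v₂²)/(2g) = (6.07² − 1.95²)/(2 × 9.81) = 1.684 m

h = 1.68 m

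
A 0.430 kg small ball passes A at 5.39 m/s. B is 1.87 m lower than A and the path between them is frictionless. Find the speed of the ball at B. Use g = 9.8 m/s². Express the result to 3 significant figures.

v = 8.11 m/s

By conservation of mechanical energy, ½mv₀² + mgh = ½mv²
The mass cancels from both sides.
v² = v₀² + 2gh = (5.39)² + 2(9.8)(1.87) = 65.704
v = √65.704 = 8.106 m/s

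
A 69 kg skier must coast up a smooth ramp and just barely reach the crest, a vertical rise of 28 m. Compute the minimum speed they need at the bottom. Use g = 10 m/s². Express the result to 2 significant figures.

v = 24 m/s

At the top they are momentarily at rest, so all KE converts to PE: ½mv² = mgh
v = √(2gh) = √(2 × 10 × 28) = 23.66 m/s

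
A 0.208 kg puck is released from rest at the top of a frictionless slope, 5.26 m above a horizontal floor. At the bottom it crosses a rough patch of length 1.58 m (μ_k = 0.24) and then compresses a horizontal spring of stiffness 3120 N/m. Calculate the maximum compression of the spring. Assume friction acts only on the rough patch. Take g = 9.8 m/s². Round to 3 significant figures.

Initial energy: E₁ = mgh = (0.208)(9.8)(5.26) = 10.722 J
Friction removes W_f = μ_k mg d = (0.24)(0.208)(9.8)(1.58) = 0.7730 J
Energy reaching the spring: E = 10.722 − 0.7730 = 9.9490 J
At max compression ½kx² = E ⇒ x = √(2E/k) = √(2 × 9.9490/3120) = 0.07986 m

x = 0.0799 m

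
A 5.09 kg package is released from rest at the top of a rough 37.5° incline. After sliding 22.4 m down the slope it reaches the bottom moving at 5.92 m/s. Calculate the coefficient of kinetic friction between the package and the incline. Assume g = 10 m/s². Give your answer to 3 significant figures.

μ_k = 0.669

Energy balance down the incline: mg L sinθ − ½mv² = μ_k (mg cosθ) L
mgL sinθ = 694.09 J; ½mv² = 89.193 J
W_f = 694.09 − 89.193 = 604.9 J
μ_k = W_f/(mg cosθ · L) = 604.9/(40.38 × 22.4) = 0.6687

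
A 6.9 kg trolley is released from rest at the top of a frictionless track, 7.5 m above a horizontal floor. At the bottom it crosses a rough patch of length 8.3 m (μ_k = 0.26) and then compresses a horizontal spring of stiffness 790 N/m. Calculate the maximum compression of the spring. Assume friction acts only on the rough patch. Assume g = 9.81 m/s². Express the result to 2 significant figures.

Initial energy: E₁ = mgh = (6.9)(9.81)(7.5) = 507.67 J
Friction removes W_f = μ_k mg d = (0.26)(6.9)(9.81)(8.3) = 146.1 J
Energy reaching the spring: E = 507.67 − 146.1 = 361.59 J
At max compression ½kx² = E ⇒ x = √(2E/k) = √(2 × 361.59/790) = 0.9568 m

x = 0.96 m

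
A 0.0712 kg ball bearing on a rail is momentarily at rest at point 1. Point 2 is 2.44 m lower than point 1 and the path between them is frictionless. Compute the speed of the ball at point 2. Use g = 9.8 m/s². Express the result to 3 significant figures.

v = 6.92 m/s

Mechanical energy is conserved (no friction): mgh = ½mv²
The mass cancels from both sides.
v = √(2gh) = √(2 × 9.8 × 2.44) = √47.824 = 6.915 m/s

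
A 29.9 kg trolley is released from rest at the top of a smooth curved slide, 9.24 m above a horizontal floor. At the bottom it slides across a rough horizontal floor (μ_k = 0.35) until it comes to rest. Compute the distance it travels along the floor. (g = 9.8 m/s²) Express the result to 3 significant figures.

d = 26.4 m

Energy at the top = energy at the end + work done against friction:
At rest all PE has been dissipated by friction: mgh = μ_k m g d
d = h/μ_k = 9.24/0.35 = 26.40 m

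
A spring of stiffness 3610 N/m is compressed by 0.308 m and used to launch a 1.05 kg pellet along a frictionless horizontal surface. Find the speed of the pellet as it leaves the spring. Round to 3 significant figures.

v = 18.1 m/s

The pellet leaves the spring when the spring is at natural length, so ½kx² = ½mv²
v = x√(k/m) = 0.308 × √(3610/1.05) = 18.06 m/s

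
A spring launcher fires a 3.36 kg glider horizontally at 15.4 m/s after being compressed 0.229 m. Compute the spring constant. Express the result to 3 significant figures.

k = 15200 N/m

½kx² = ½mv²
k = mv²/x² = (3.36)(15.4)²/(0.229)² = 15195 N/m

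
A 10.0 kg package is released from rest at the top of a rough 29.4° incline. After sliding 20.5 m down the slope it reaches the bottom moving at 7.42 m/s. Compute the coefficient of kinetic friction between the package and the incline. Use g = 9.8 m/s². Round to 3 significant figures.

Energy balance down the incline: mg L sinθ − ½mv² = μ_k (mg cosθ) L
mgL sinθ = 986.23 J; ½mv² = 275.28 J
W_f = 986.23 − 275.28 = 710.9 J
μ_k = W_f/(mg cosθ · L) = 710.9/(85.38 × 20.5) = 0.4062

μ_k = 0.406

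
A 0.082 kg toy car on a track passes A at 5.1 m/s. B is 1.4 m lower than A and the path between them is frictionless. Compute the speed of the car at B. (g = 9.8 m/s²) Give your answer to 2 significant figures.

By conservation of mechanical energy, ½mv₀² + mgh = ½mv²
v² = v₀² + 2gh = (5.1)² + 2(9.8)(1.4) = 53.450
v = √53.450 = 7.311 m/s

v = 7.3 m/s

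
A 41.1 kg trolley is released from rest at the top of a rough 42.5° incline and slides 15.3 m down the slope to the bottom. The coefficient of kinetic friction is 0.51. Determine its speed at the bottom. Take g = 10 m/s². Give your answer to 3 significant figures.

Energy: mgh = ½mv² + W_f, with h = L sinθ and W_f = μ_k (mg cosθ) L
mgh = mgL sinθ = (41.1)(10)(15.3)sin42.5° = 4248.3 J
W_f = μ_k mg cosθ · L = (0.51)(41.1)(10)cos42.5°·15.3 = 2364 J
½mv² = 4248.3 − 2364 = 1883.8 J
v = √(2 × 1883.8/41.1) = 9.575 m/s

v = 9.57 m/s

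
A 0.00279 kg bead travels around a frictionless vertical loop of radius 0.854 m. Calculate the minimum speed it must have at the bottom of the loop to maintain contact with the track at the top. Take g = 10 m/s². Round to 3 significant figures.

v = 6.53 m/s

At the top: mg = mv_top²/r ⇒ v_top² = gr = 8.540 m²/s²
Energy from bottom to top (height 2r): ½mv_bot² = ½mv_top² + mg(2r)
v_bot² = gr + 4gr = 5gr = 42.70
v_bot = √(5gr) = 6.535 m/s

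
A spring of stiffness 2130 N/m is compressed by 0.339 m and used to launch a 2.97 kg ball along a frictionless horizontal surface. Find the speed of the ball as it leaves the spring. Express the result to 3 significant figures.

v = 9.08 m/s

Conservation of energy: ½kx² = ½mv²
v = x√(k/m) = 0.339 × √(2130/2.97) = 9.078 m/s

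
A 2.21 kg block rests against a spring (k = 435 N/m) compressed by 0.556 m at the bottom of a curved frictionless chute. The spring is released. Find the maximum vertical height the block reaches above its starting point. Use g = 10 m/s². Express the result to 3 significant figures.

h = 3.04 m

Energy conservation from release to the highest point: ½kx² = mgh
h = kx²/(2mg) = (435)(0.556)²/(2 × 2.21 × 10) = 3.042 m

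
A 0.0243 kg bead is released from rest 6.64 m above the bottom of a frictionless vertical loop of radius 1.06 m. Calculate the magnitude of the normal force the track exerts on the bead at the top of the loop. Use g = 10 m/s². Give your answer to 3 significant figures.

N = 1.83 N

Energy from release to top (height 2r): mgh = ½mv_top² + mg(2r)
v_top² = 2g(h − 2r) = 2(10)(6.64 − 2.120) = 90.400 m²/s²
At the top, both N and weight point toward the centre: N + mg = mv_top²/r
N = m(v_top²/r − g) = 0.0243(90.400/1.06 − 10) = 1.829 N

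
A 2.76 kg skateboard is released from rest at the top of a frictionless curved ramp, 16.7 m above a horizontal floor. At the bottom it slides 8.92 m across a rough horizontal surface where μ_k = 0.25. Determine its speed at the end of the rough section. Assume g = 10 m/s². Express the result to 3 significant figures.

Energy bookkeeping (friction removes W_f = μ_k N d):
mgh = ½mv² + μ_k m g d
W_f = μ_k mg d = (0.25)(2.76)(10)(8.92) = 61.55 J
½mv² = mgh − W_f = 460.92 − 61.55 = 399.37 J
v = √(2 × 399.37/2.76) = 17.01 m/s

v = 17.0 m/s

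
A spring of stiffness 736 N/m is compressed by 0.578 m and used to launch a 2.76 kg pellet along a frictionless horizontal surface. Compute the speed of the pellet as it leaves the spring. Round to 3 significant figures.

v = 9.44 m/s

The pellet leaves the spring when the spring is at natural length, so ½kx² = ½mv²
v = x√(k/m) = 0.578 × √(736/2.76) = 9.439 m/s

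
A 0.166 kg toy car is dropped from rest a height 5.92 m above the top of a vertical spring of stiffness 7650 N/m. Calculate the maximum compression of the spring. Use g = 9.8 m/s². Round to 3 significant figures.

x = 0.0504 m

Let x be the compression. The total drop is H + x, and the car is instantaneously at rest at max compression, so energy conservation gives:
mg(H + x) = ½kx²
½(7650)x² − (0.166)(9.8)x − (0.166)(9.8)(5.92) = 0
3825x² − 1.627x − 9.631 = 0
x = [1.627 + √(2.646 + 147349)]/(2 × 3825) = 0.05039 m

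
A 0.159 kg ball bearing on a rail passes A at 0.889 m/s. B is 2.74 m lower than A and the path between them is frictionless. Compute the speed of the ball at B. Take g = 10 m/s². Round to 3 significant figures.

v = 7.46 m/s

Energy conservation between the two points: ½mv₀² + mgh = ½mv²
v² = v₀² + 2gh = (0.889)² + 2(10)(2.74) = 55.590
v = √55.590 = 7.456 m/s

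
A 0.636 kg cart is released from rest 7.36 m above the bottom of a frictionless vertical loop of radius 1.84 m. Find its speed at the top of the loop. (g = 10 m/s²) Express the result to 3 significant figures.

v = 8.58 m/s

Energy conservation: mgh = ½mv_top² + mg(2r)
v_top² = 2g(h − 2r) = 2(10)(7.36 − 3.680) = 73.60
v_top = 8.579 m/s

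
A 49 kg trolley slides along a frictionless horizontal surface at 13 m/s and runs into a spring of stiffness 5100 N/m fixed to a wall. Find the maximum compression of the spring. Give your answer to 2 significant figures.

Conservation of energy between contact and max compression: ½mv² = ½kx²
x = v√(m/k) = 13 × √(49/5100) = 1.274 m

x = 1.3 m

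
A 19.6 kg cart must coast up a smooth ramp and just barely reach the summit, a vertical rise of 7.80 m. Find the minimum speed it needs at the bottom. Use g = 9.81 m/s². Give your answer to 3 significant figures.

At the top it is momentarily at rest, so all KE converts to PE: ½mv² = mgh
v = √(2gh) = √(2 × 9.81 × 7.80) = 12.37 m/s

v = 12.4 m/s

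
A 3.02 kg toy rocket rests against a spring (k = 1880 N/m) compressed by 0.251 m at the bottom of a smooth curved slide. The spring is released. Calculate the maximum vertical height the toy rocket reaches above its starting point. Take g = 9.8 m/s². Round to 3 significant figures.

Energy conservation from release to the highest point: ½kx² = mgh
h = kx²/(2mg) = (1880)(0.251)²/(2 × 3.02 × 9.8) = 2.001 m

h = 2.00 m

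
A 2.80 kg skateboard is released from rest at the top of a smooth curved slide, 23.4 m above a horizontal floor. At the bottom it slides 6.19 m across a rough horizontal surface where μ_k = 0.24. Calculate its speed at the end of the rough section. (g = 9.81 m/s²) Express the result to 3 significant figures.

Applying the work–energy principle:
mgh = ½mv² + μ_k m g d
W_f = μ_k mg d = (0.24)(2.80)(9.81)(6.19) = 40.81 J
½mv² = mgh − W_f = 642.75 − 40.81 = 601.94 J
v = √(2 × 601.94/2.80) = 20.74 m/s

v = 20.7 m/s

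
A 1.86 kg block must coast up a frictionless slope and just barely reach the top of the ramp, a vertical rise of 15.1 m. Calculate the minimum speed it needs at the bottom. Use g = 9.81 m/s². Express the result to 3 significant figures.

v = 17.2 m/s

At the top it is momentarily at rest, so all KE converts to PE: ½mv² = mgh
v = √(2gh) = √(2 × 9.81 × 15.1) = 17.21 m/s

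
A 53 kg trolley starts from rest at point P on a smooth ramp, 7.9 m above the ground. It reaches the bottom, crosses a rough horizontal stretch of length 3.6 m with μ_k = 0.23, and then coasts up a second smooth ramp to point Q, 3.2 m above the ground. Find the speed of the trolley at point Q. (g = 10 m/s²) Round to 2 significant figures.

Energy at P: mgh₁ = (53)(10)(7.9) = 4187.0 J
Friction loss: W_f = μ_k mg d = 438.8 J
At Q: ½mv² + mgh₂ = mgh₁ − W_f
½mv² = 4187.0 − 438.8 − 1696.0 = 2052.2 J
v = √(2 × 2052.2/53) = 8.800 m/s

v = 8.8 m/s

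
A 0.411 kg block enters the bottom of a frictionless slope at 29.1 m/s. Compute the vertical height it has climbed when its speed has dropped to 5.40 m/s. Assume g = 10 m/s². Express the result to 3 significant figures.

Energy balance between the two points: ½mv₁² = ½mv₂² + mgh
h = (v₁² − v₂²)/(2g) = (29.1² − 5.40²)/(2 × 10) = 40.88 m

h = 40.9 m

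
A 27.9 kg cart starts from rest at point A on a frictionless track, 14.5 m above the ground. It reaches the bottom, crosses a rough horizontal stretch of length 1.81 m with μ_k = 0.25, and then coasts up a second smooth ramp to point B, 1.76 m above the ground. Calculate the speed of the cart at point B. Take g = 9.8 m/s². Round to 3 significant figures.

Energy at A: mgh₁ = (27.9)(9.8)(14.5) = 3964.6 J
Friction loss: W_f = μ_k mg d = 123.7 J
At B: ½mv² + mgh₂ = mgh₁ − W_f
½mv² = 3964.6 − 123.7 − 481.22 = 3359.6 J
v = √(2 × 3359.6/27.9) = 15.52 m/s

v = 15.5 m/s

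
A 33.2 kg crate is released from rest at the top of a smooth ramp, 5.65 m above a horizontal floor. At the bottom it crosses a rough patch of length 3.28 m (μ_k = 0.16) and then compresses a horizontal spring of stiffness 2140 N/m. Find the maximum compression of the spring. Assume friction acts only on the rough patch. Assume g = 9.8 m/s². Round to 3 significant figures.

Initial energy: E₁ = mgh = (33.2)(9.8)(5.65) = 1838.3 J
Friction removes W_f = μ_k mg d = (0.16)(33.2)(9.8)(3.28) = 170.7 J
Energy reaching the spring: E = 1838.3 − 170.7 = 1667.5 J
At max compression ½kx² = E ⇒ x = √(2E/k) = √(2 × 1667.5/2140) = 1.248 m

x = 1.25 m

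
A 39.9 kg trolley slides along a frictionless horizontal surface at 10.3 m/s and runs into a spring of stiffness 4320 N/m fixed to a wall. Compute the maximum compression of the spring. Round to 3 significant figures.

x = 0.990 m

At max compression the trolley is momentarily at rest: ½mv² = ½kx²
x = v√(m/k) = 10.3 × √(39.9/4320) = 0.9899 m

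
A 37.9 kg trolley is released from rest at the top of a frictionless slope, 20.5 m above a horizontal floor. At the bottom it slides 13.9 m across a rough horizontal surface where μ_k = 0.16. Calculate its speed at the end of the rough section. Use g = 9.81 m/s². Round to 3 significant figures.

Applying the work–energy principle:
mgh = ½mv² + μ_k m g d
W_f = μ_k mg d = (0.16)(37.9)(9.81)(13.9) = 826.9 J
½mv² = mgh − W_f = 7621.9 − 826.9 = 6795.0 J
v = √(2 × 6795.0/37.9) = 18.94 m/s

v = 18.9 m/s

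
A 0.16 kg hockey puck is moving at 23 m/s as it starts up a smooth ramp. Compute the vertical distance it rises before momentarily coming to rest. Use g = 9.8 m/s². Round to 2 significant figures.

Setting KE at the bottom equal to PE gained: ½mv² = mgh
h = v²/(2g) = 23²/(2 × 9.8) = 26.99 m

h = 27 m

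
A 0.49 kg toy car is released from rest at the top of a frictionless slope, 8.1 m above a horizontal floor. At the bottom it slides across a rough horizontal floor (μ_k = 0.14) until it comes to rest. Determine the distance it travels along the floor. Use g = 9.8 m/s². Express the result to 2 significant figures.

Energy bookkeeping (friction removes W_f = μ_k N d):
At rest all PE has been dissipated by friction: mgh = μ_k m g d
d = h/μ_k = 8.1/0.14 = 57.86 m

d = 58 m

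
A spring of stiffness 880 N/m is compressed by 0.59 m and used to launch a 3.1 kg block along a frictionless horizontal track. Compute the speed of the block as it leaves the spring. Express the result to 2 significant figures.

v = 9.9 m/s

Spring PE converts entirely to kinetic energy: ½kx² = ½mv²
v = x√(k/m) = 0.59 × √(880/3.1) = 9.941 m/s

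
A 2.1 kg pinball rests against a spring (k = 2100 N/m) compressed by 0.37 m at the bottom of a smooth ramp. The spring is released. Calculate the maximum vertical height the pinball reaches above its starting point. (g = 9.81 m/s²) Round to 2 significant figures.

Energy conservation from release to the highest point: ½kx² = mgh
h = kx²/(2mg) = (2100)(0.37)²/(2 × 2.1 × 9.81) = 6.978 m

h = 7.0 m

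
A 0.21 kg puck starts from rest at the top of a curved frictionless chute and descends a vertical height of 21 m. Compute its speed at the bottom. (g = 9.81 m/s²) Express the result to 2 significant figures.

Equating total energy at the two states: mgh = ½mv²
v = √(2gh) = √(2 × 9.81 × 21) = √412.02 = 20.30 m/s

v = 20 m/s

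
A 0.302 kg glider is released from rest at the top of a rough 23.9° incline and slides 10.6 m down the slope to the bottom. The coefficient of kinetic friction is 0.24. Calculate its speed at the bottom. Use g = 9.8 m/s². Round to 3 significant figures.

Taking the bottom as reference, mgh = ½mv² + μ_k N L with h = L sinθ, N = mg cosθ:
mgh = mgL sinθ = (0.302)(9.8)(10.6)sin23.9° = 12.710 J
W_f = μ_k mg cosθ · L = (0.24)(0.302)(9.8)cos23.9°·10.6 = 6.884 J
½mv² = 12.710 − 6.884 = 5.8264 J
v = √(2 × 5.8264/0.302) = 6.212 m/s

v = 6.21 m/s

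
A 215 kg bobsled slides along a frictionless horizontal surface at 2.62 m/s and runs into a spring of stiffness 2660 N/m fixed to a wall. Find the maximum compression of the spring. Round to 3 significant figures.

All KE is stored as spring PE at maximum compression: ½mv² = ½kx²
x = v√(m/k) = 2.62 × √(215/2660) = 0.7449 m

x = 0.745 m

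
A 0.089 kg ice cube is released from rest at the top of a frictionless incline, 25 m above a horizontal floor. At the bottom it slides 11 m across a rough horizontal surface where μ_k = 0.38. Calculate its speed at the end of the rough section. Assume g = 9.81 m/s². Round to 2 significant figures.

v = 20 m/s

Energy bookkeeping (friction removes W_f = μ_k N d):
mgh = ½mv² + μ_k m g d
W_f = μ_k mg d = (0.38)(0.089)(9.81)(11) = 3.650 J
½mv² = mgh − W_f = 21.827 − 3.650 = 18.178 J
v = √(2 × 18.178/0.089) = 20.21 m/s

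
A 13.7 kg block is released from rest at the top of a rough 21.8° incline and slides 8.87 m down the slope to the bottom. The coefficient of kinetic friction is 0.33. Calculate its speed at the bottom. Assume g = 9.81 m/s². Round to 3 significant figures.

v = 3.36 m/s

Energy: mgh = ½mv² + W_f, with h = L sinθ and W_f = μ_k (mg cosθ) L
mgh = mgL sinθ = (13.7)(9.81)(8.87)sin21.8° = 442.71 J
W_f = μ_k mg cosθ · L = (0.33)(13.7)(9.81)cos21.8°·8.87 = 365.3 J
½mv² = 442.71 − 365.3 = 77.448 J
v = √(2 × 77.448/13.7) = 3.362 m/s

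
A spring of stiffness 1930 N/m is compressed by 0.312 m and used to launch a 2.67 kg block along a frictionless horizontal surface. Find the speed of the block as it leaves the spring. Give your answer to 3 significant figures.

Spring PE converts entirely to kinetic energy: ½kx² = ½mv²
v = x√(k/m) = 0.312 × √(1930/2.67) = 8.388 m/s

v = 8.39 m/s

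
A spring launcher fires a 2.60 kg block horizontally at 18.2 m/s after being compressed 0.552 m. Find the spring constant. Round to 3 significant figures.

k = 2830 N/m

½kx² = ½mv²
k = mv²/x² = (2.60)(18.2)²/(0.552)² = 2826 N/m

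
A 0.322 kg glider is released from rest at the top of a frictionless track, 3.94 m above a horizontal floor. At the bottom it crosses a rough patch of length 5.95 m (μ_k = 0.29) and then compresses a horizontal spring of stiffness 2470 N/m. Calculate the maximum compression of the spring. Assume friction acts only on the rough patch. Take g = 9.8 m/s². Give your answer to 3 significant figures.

x = 0.0752 m

Initial energy: E₁ = mgh = (0.322)(9.8)(3.94) = 12.433 J
Friction removes W_f = μ_k mg d = (0.29)(0.322)(9.8)(5.95) = 5.445 J
Energy reaching the spring: E = 12.433 − 5.445 = 6.9881 J
At max compression ½kx² = E ⇒ x = √(2E/k) = √(2 × 6.9881/2470) = 0.07522 m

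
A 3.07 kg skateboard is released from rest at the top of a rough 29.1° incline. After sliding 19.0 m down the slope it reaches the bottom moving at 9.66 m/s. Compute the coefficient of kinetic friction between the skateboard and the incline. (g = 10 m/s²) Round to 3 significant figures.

μ_k = 0.276

The energy dissipated by friction is the PE lost minus the KE gained:
mgL sinθ = 283.68 J; ½mv² = 143.24 J
W_f = 283.68 − 143.24 = 140.4 J
μ_k = W_f/(mg cosθ · L) = 140.4/(26.82 × 19.0) = 0.2756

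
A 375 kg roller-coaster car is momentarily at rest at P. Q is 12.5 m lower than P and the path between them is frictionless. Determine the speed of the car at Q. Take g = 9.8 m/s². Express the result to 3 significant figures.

Energy conservation between the two points: mgh = ½mv²
v = √(2gh) = √(2 × 9.8 × 12.5) = √245.00 = 15.65 m/s

v = 15.7 m/s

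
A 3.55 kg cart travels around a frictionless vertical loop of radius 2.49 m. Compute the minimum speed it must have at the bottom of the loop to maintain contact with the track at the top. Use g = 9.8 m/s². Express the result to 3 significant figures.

At the top: mg = mv_top²/r ⇒ v_top² = gr = 24.40 m²/s²
Energy from bottom to top (height 2r): ½mv_bot² = ½mv_top² + mg(2r)
v_bot² = gr + 4gr = 5gr = 122.0
v_bot = √(5gr) = 11.05 m/s

v = 11.0 m/s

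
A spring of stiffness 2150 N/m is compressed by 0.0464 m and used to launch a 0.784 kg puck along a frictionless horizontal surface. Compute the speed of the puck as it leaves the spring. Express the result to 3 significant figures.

v = 2.43 m/s

The puck leaves the spring when the spring is at natural length, so ½kx² = ½mv²
v = x√(k/m) = 0.0464 × √(2150/0.784) = 2.430 m/s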